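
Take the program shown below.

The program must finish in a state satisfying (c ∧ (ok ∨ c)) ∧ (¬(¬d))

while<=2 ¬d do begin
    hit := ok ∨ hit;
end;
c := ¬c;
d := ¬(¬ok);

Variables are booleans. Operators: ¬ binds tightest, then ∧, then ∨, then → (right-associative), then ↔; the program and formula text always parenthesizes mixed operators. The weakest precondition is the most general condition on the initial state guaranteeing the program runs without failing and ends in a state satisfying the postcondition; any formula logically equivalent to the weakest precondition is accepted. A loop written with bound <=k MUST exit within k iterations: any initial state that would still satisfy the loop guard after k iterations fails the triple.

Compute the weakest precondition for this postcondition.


Working backward. After the program, the postcondition (c ∧ (ok ∨ c)) ∧ (¬(¬d)) must hold; in canonical form it is c ∧ (ok ∨ c) ∧ d.
Before d := ¬(¬ok): c ∧ (ok ∨ c) ∧ ok
Before c := ¬c: (¬c) ∧ (ok ∨ (¬c)) ∧ ok
Before the loop (bound <=2), unroll the exhaustion recursion (WP_0 = exit-now case; WP_j = one more guarded iteration, up to j = 2):
  WP_0: d ∧ (¬c) ∧ (ok ∨ (¬c)) ∧ ok
  WP_1: ((¬d) → (d ∧ (¬c) ∧ (ok ∨ (¬c)) ∧ ok)) ∧ (d → ((¬c) ∧ (ok ∨ (¬c)) ∧ ok))
  WP_2: ((¬d) → (((¬d) → (d ∧ (¬c) ∧ (ok ∨ (¬c)) ∧ ok)) ∧ (d → ((¬c) ∧ (ok ∨ (¬c)) ∧ ok)))) ∧ (d → ((¬c) ∧ (ok ∨ (¬c)) ∧ ok))
So before the loop: ((¬d) → (((¬d) → (d ∧ (¬c) ∧ (ok ∨ (¬c)) ∧ ok)) ∧ (d → ((¬c) ∧ (ok ∨ (¬c)) ∧ ok)))) ∧ (d → ((¬c) ∧ (ok ∨ (¬c)) ∧ ok))
Answer: WP = ((¬d) → (((¬d) → (d ∧ (¬c) ∧ (ok ∨ (¬c)) ∧ ok)) ∧ (d → ((¬c) ∧ (ok ∨ (¬c)) ∧ ok)))) ∧ (d → ((¬c) ∧ (ok ∨ (¬c)) ∧ ok))


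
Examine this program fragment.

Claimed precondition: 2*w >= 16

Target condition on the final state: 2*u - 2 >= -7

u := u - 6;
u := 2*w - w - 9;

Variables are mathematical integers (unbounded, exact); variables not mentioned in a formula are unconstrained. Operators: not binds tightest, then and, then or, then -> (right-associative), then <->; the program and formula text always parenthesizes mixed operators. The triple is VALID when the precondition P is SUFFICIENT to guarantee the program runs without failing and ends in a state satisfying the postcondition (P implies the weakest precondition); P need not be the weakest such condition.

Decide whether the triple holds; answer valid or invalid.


Working backward. After the program, the postcondition 2*u - 2 >= -7 must hold; in canonical form it is 2*u >= -5.
Before u := 2*w - w - 9: 2*w >= 13
Before u := u - 6: 2*w >= 13
The weakest precondition is 2*w >= 13.
Check whether 2*w >= 16 implies it.
Every state satisfying the precondition satisfies the weakest precondition: the implication holds.
Answer: valid


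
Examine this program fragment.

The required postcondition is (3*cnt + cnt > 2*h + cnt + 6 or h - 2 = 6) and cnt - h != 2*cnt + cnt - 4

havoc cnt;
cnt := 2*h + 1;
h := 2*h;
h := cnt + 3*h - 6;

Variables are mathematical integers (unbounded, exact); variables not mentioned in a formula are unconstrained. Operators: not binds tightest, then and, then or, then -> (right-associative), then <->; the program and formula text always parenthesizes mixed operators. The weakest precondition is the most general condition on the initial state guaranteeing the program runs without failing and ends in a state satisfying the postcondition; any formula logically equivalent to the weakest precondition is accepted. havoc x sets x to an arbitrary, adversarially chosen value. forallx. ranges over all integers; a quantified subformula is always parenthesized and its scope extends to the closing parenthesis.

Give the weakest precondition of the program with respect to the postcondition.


Working backward. After the program, the postcondition (3*cnt + cnt > 2*h + cnt + 6 or h - 2 = 6) and cnt - h != 2*cnt + cnt - 4 must hold; in canonical form it is (3*cnt > 2*h + 6 or h = 8) and 2*cnt + h != 4.
Before h := cnt + 3*h - 6: (cnt > 6*h - 6 or cnt + 3*h = 14) and 3*cnt + 3*h != 10
Before h := 2*h: (cnt > 12*h - 6 or cnt + 6*h = 14) and 3*cnt + 6*h != 10
Before cnt := 2*h + 1: (10*h < 7 or 8*h = 13) and 12*h != 7
Before havoc cnt: (10*h < 7 or 8*h = 13) and 12*h != 7
Answer: WP = (10*h < 7 or 8*h = 13) and 12*h != 7


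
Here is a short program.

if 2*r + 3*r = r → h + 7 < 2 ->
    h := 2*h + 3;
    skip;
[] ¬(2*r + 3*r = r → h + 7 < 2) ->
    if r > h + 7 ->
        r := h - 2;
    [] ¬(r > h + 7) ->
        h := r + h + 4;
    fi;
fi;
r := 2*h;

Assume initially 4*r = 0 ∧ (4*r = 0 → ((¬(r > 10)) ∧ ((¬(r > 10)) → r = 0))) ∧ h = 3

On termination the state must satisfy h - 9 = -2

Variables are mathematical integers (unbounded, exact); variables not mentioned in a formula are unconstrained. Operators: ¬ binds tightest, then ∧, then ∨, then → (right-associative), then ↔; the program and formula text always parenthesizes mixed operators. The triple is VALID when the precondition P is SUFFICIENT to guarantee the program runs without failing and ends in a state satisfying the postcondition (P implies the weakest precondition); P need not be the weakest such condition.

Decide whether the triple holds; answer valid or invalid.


Working backward. After the program, the postcondition h - 9 = -2 must hold; in canonical form it is h = 7.
Before r := 2*h: h = 7
Then branch requires 2*h = 4; else branch requires (r > h + 7 → h = 7) ∧ ((¬(r > h + 7)) → h + r = 3).
Before the if: ((4*r = 0 → h < -5) → 2*h = 4) ∧ ((¬(4*r = 0 → h < -5)) → ((r > h + 7 → h = 7) ∧ ((¬(r > h + 7)) → h + r = 3)))
The weakest precondition is ((4*r = 0 → h < -5) → 2*h = 4) ∧ ((¬(4*r = 0 → h < -5)) → ((r > h + 7 → h = 7) ∧ ((¬(r > h + 7)) → h + r = 3))).
Check whether 4*r = 0 ∧ (4*r = 0 → ((¬(r > 10)) ∧ ((¬(r > 10)) → r = 0))) ∧ h = 3 implies it.
Every state satisfying the precondition satisfies the weakest precondition: the implication holds.
Answer: valid


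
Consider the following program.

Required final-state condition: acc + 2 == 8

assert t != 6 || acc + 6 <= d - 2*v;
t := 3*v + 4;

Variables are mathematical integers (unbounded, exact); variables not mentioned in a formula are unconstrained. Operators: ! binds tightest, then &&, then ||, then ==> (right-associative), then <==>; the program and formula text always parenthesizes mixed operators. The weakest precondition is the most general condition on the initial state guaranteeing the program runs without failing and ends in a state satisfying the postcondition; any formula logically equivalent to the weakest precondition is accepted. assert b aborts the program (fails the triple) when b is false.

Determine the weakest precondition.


Working backward. After the program, the postcondition acc + 2 == 8 must hold; in canonical form it is acc == 6.
Before t := 3*v + 4: acc == 6
Before assert t != 6 || acc + 6 <= d - 2*v: (t != 6 || acc + 2*v <= d - 6) && acc == 6
Answer: WP = (t != 6 || acc + 2*v <= d - 6) && acc == 6


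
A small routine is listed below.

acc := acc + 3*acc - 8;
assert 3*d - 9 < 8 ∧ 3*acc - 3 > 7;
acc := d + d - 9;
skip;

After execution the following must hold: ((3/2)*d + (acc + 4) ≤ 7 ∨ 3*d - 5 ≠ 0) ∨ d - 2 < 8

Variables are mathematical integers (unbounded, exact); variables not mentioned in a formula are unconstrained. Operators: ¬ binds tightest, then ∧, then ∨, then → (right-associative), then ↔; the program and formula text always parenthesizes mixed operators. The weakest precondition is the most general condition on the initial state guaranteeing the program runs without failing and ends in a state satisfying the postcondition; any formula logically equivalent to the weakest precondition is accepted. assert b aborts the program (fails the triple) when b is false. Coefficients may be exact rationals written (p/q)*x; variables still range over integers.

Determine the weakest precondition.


Working backward. After the program, the postcondition ((3/2)*d + (acc + 4) ≤ 7 ∨ 3*d - 5 ≠ 0) ∨ d - 2 < 8 must hold; in canonical form it is acc + (3/2)*d ≤ 3 ∨ 3*d ≠ 5 ∨ d < 10.
Before skip: acc + (3/2)*d ≤ 3 ∨ 3*d ≠ 5 ∨ d < 10
Before acc := d + d - 9: (7/2)*d ≤ 12 ∨ 3*d ≠ 5 ∨ d < 10
Before assert 3*d - 9 < 8 ∧ 3*acc - 3 > 7: 3*d < 17 ∧ 3*acc > 10 ∧ ((7/2)*d ≤ 12 ∨ 3*d ≠ 5 ∨ d < 10)
Before acc := acc + 3*acc - 8: 3*d < 17 ∧ 12*acc > 34 ∧ ((7/2)*d ≤ 12 ∨ 3*d ≠ 5 ∨ d < 10)
Answer: WP = 3*d < 17 ∧ 12*acc > 34 ∧ ((7/2)*d ≤ 12 ∨ 3*d ≠ 5 ∨ d < 10)


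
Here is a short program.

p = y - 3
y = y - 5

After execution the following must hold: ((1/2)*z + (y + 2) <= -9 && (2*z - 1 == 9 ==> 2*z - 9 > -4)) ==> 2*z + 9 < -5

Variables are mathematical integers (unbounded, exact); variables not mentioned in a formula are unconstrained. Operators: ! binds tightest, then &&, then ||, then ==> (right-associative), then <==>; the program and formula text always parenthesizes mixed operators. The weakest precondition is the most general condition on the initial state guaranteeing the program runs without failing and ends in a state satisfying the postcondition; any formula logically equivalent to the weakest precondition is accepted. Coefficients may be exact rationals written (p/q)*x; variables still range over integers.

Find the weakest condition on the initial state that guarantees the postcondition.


Working backward. After the program, the postcondition ((1/2)*z + (y + 2) <= -9 && (2*z - 1 == 9 ==> 2*z - 9 > -4)) ==> 2*z + 9 < -5 must hold; in canonical form it is (y + (1/2)*z <= -11 && (2*z == 10 ==> 2*z > 5)) ==> 2*z < -14.
Before y := y - 5: (y + (1/2)*z <= -6 && (2*z == 10 ==> 2*z > 5)) ==> 2*z < -14
Before p := y - 3: (y + (1/2)*z <= -6 && (2*z == 10 ==> 2*z > 5)) ==> 2*z < -14
Answer: WP = (y + (1/2)*z <= -6 && (2*z == 10 ==> 2*z > 5)) ==> 2*z < -14


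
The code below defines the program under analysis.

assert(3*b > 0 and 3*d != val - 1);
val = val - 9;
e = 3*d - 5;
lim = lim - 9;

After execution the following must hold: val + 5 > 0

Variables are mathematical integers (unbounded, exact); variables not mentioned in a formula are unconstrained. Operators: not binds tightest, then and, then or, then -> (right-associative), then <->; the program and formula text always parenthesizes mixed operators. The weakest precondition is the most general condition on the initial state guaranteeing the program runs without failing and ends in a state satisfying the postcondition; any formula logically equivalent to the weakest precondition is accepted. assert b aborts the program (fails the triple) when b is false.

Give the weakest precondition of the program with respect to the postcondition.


Working backward. After the program, the postcondition val + 5 > 0 must hold; in canonical form it is val > -5.
Before lim := lim - 9: val > -5
Before e := 3*d - 5: val > -5
Before val := val - 9: val > 4
Before assert 3*b > 0 and 3*d != val - 1: 3*b > 0 and 3*d != val - 1 and val > 4
Answer: WP = 3*b > 0 and 3*d != val - 1 and val > 4


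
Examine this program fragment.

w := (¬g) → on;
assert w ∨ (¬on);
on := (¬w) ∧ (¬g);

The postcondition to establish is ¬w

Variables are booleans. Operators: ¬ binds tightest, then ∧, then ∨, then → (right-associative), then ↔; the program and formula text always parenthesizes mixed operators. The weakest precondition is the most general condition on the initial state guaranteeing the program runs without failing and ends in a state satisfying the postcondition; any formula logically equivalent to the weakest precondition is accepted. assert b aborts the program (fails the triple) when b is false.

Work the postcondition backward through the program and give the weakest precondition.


Working backward. After the program, ¬w must hold.
Before on := (¬w) ∧ (¬g): ¬w
Before assert w ∨ (¬on): (w ∨ (¬on)) ∧ (¬w)
Before w := (¬g) → on: (((¬g) → on) ∨ (¬on)) ∧ (¬((¬g) → on))
Answer: WP = (((¬g) → on) ∨ (¬on)) ∧ (¬((¬g) → on))


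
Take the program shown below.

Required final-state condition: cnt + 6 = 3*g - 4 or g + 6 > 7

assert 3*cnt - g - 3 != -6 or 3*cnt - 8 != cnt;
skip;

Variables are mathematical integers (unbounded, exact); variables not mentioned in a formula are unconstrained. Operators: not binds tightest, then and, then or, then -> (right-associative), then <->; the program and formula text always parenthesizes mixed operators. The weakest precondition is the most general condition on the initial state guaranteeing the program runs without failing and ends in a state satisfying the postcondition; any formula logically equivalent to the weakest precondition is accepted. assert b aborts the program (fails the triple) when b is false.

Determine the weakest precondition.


Working backward. After the program, the postcondition cnt + 6 = 3*g - 4 or g + 6 > 7 must hold; in canonical form it is cnt = 3*g - 10 or g > 1.
Before skip: cnt = 3*g - 10 or g > 1
Before assert 3*cnt - g - 3 != -6 or 3*cnt - 8 != cnt: (3*cnt != g - 3 or 2*cnt != 8) and (cnt = 3*g - 10 or g > 1)
Answer: WP = (3*cnt != g - 3 or 2*cnt != 8) and (cnt = 3*g - 10 or g > 1)


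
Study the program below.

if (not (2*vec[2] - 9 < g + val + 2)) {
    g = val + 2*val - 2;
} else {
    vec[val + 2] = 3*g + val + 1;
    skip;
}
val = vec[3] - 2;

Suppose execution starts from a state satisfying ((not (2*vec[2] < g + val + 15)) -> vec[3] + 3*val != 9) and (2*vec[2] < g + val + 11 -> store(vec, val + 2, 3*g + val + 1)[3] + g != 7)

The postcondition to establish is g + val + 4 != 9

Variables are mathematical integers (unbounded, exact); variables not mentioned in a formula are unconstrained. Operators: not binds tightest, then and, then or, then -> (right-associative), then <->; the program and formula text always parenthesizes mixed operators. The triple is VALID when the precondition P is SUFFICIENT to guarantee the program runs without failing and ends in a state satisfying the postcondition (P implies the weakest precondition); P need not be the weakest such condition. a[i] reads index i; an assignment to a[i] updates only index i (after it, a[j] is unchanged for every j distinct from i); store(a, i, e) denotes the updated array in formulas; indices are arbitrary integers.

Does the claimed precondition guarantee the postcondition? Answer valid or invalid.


Working backward. After the program, the postcondition g + val + 4 != 9 must hold; in canonical form it is g + val != 5.
Before val := vec[3] - 2: vec[3] + g != 7
Then branch requires vec[3] + 3*val != 9; else branch requires store(vec, val + 2, 3*g + val + 1)[3] + g != 7.
Before the if: ((not (2*vec[2] < g + val + 11)) -> vec[3] + 3*val != 9) and (2*vec[2] < g + val + 11 -> store(vec, val + 2, 3*g + val + 1)[3] + g != 7)
The weakest precondition is ((not (2*vec[2] < g + val + 11)) -> vec[3] + 3*val != 9) and (2*vec[2] < g + val + 11 -> store(vec, val + 2, 3*g + val + 1)[3] + g != 7).
Check whether ((not (2*vec[2] < g + val + 15)) -> vec[3] + 3*val != 9) and (2*vec[2] < g + val + 11 -> store(vec, val + 2, 3*g + val + 1)[3] + g != 7) implies it.
Countermodel: at the initial state g = 15507, val = -15518, vec = {[-15516] = 46563, [2] = 0, [3] = 46563, elsewhere 46563}, the precondition holds but the weakest precondition fails.
Answer: invalid


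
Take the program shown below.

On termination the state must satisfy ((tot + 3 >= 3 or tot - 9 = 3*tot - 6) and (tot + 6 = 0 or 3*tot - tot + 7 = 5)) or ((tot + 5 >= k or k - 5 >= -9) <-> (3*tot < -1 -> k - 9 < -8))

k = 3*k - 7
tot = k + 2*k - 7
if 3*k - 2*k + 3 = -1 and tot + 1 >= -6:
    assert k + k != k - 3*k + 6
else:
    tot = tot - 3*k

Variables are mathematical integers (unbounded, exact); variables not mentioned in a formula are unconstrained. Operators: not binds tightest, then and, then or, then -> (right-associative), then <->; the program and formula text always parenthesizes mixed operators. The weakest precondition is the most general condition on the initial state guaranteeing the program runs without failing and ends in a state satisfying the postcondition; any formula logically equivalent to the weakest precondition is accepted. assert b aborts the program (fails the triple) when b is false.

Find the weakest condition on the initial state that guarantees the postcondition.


Working backward. After the program, the postcondition ((tot + 3 >= 3 or tot - 9 = 3*tot - 6) and (tot + 6 = 0 or 3*tot - tot + 7 = 5)) or ((tot + 5 >= k or k - 5 >= -9) <-> (3*tot < -1 -> k - 9 < -8)) must hold; in canonical form it is ((tot >= 0 or 2*tot = -3) and (tot = -6 or 2*tot = -2)) or ((tot >= k - 5 or k >= -4) <-> (3*tot < -1 -> k < 1)).
Then branch requires 4*k != 6 and (((tot >= 0 or 2*tot = -3) and (tot = -6 or 2*tot = -2)) or ((tot >= k - 5 or k >= -4) <-> (3*tot < -1 -> k < 1))); else branch requires ((tot >= 3*k or 2*tot = 6*k - 3) and (tot = 3*k - 6 or 2*tot = 6*k - 2)) or ((tot >= 4*k - 5 or k >= -4) <-> (3*tot < 9*k - 1 -> k < 1)).
Before the if: ((k = -4 and tot >= -7) -> (4*k != 6 and (((tot >= 0 or 2*tot = -3) and (tot = -6 or 2*tot = -2)) or ((tot >= k - 5 or k >= -4) <-> (3*tot < -1 -> k < 1))))) and ((not (k = -4 and tot >= -7)) -> (((tot >= 3*k or 2*tot = 6*k - 3) and (tot = 3*k - 6 or 2*tot = 6*k - 2)) or ((tot >= 4*k - 5 or k >= -4) <-> (3*tot < 9*k - 1 -> k < 1))))
Before tot := k + 2*k - 7: ((k = -4 and 3*k >= 0) -> (4*k != 6 and (((3*k >= 7 or 6*k = 11) and (3*k = 1 or 6*k = 12)) or ((2*k >= 2 or k >= -4) <-> (9*k < 20 -> k < 1))))) and ((not (k = -4 and 3*k >= 0)) -> ((k <= -2 or k >= -4) <-> k < 1))
Before k := 3*k - 7: ((3*k = 3 and 9*k >= 21) -> (12*k != 34 and (((9*k >= 28 or 18*k = 53) and (9*k = 22 or 18*k = 54)) or ((6*k >= 16 or 3*k >= 3) <-> (27*k < 83 -> 3*k < 8))))) and ((not (3*k = 3 and 9*k >= 21)) -> ((3*k <= 5 or 3*k >= 3) <-> 3*k < 8))
Answer: WP = ((3*k = 3 and 9*k >= 21) -> (12*k != 34 and (((9*k >= 28 or 18*k = 53) and (9*k = 22 or 18*k = 54)) or ((6*k >= 16 or 3*k >= 3) <-> (27*k < 83 -> 3*k < 8))))) and ((not (3*k = 3 and 9*k >= 21)) -> ((3*k <= 5 or 3*k >= 3) <-> 3*k < 8))


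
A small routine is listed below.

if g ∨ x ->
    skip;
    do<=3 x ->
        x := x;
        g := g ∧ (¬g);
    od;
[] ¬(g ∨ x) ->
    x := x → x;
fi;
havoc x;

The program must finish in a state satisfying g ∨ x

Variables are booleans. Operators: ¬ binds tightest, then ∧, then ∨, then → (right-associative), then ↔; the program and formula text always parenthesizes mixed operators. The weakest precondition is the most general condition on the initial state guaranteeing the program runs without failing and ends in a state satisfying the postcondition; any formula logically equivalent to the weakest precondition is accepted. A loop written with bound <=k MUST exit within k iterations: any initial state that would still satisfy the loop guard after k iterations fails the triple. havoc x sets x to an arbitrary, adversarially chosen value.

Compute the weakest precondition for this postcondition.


Working backward. After the program, g ∨ x must hold.
Before havoc x: g
Then branch requires (¬x) ∧ ((¬x) → g); else branch requires g.
Before the if: ((g ∨ x) → ((¬x) ∧ ((¬x) → g))) ∧ ((¬(g ∨ x)) → g)
Answer: WP = ((g ∨ x) → ((¬x) ∧ ((¬x) → g))) ∧ ((¬(g ∨ x)) → g)


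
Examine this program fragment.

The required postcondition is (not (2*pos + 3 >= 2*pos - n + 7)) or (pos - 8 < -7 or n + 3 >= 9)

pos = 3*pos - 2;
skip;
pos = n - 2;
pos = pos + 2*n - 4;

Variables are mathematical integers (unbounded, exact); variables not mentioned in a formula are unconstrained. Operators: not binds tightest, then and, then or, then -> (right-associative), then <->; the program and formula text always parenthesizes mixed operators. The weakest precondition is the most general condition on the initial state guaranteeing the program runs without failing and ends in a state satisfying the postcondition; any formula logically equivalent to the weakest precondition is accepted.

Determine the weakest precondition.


Working backward. After the program, the postcondition (not (2*pos + 3 >= 2*pos - n + 7)) or (pos - 8 < -7 or n + 3 >= 9) must hold; in canonical form it is (not (n >= 4)) or pos < 1 or n >= 6.
Before pos := pos + 2*n - 4: (not (n >= 4)) or 2*n + pos < 5 or n >= 6
Before pos := n - 2: (not (n >= 4)) or 3*n < 7 or n >= 6
Before skip: (not (n >= 4)) or 3*n < 7 or n >= 6
Before pos := 3*pos - 2: (not (n >= 4)) or 3*n < 7 or n >= 6
Answer: WP = (not (n >= 4)) or 3*n < 7 or n >= 6


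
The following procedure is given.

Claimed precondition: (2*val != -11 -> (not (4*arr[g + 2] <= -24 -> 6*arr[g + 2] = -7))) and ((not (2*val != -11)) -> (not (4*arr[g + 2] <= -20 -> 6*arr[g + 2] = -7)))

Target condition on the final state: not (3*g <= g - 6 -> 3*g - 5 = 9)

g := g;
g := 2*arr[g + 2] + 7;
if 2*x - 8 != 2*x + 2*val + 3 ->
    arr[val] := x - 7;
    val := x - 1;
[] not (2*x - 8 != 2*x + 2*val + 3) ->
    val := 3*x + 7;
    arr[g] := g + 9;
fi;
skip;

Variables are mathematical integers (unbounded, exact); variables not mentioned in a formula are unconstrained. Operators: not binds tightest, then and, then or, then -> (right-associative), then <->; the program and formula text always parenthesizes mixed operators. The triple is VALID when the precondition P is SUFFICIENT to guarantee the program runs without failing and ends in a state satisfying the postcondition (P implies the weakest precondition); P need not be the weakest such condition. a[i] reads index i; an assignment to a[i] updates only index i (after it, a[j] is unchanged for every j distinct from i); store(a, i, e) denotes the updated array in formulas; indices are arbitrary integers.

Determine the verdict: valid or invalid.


Working backward. After the program, the postcondition not (3*g <= g - 6 -> 3*g - 5 = 9) must hold; in canonical form it is not (2*g <= -6 -> 3*g = 14).
Before skip: not (2*g <= -6 -> 3*g = 14)
Then branch requires not (2*g <= -6 -> 3*g = 14); else branch requires not (2*g <= -6 -> 3*g = 14).
Before the if: (2*val != -11 -> (not (2*g <= -6 -> 3*g = 14))) and ((not (2*val != -11)) -> (not (2*g <= -6 -> 3*g = 14)))
Before g := 2*arr[g + 2] + 7: (2*val != -11 -> (not (4*arr[g + 2] <= -20 -> 6*arr[g + 2] = -7))) and ((not (2*val != -11)) -> (not (4*arr[g + 2] <= -20 -> 6*arr[g + 2] = -7)))
Before g := g: (2*val != -11 -> (not (4*arr[g + 2] <= -20 -> 6*arr[g + 2] = -7))) and ((not (2*val != -11)) -> (not (4*arr[g + 2] <= -20 -> 6*arr[g + 2] = -7)))
The weakest precondition is (2*val != -11 -> (not (4*arr[g + 2] <= -20 -> 6*arr[g + 2] = -7))) and ((not (2*val != -11)) -> (not (4*arr[g + 2] <= -20 -> 6*arr[g + 2] = -7))).
Check whether (2*val != -11 -> (not (4*arr[g + 2] <= -24 -> 6*arr[g + 2] = -7))) and ((not (2*val != -11)) -> (not (4*arr[g + 2] <= -20 -> 6*arr[g + 2] = -7))) implies it.
Every state satisfying the precondition satisfies the weakest precondition: the implication holds.
Answer: valid


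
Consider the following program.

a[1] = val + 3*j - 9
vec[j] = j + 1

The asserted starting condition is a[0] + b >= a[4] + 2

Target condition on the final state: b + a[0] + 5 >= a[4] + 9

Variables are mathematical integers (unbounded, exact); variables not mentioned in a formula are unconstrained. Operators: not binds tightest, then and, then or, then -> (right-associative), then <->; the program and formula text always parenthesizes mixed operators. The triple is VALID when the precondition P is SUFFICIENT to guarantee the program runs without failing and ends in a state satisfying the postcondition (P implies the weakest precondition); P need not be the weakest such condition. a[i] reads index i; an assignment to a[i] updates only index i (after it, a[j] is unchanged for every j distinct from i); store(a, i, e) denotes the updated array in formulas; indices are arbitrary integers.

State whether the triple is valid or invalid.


Working backward. After the program, the postcondition b + a[0] + 5 >= a[4] + 9 must hold; in canonical form it is a[0] + b >= a[4] + 4.
Before vec[j] := j + 1: a[0] + b >= a[4] + 4
Before a[1] := val + 3*j - 9: a[0] + b >= a[4] + 4
The weakest precondition is a[0] + b >= a[4] + 4.
Check whether a[0] + b >= a[4] + 2 implies it.
Countermodel: at the initial state a = {[0] = 0, [4] = 0, elsewhere 0}, b = 2, the precondition holds but the weakest precondition fails.
Answer: invalid


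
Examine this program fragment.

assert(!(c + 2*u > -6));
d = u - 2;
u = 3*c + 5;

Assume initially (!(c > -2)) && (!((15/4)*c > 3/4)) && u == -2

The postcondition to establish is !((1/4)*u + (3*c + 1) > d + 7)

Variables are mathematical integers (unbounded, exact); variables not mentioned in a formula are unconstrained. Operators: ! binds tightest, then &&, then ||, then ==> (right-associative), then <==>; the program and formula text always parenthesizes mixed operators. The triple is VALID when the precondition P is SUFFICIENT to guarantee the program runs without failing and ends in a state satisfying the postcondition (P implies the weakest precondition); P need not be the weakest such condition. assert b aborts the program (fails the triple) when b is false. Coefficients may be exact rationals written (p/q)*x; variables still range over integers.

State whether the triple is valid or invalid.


Working backward. After the program, the postcondition !((1/4)*u + (3*c + 1) > d + 7) must hold; in canonical form it is !(3*c + (1/4)*u > d + 6).
Before u := 3*c + 5: !((15/4)*c > d + 19/4)
Before d := u - 2: !((15/4)*c > u + 11/4)
Before assert !(c + 2*u > -6): (!(c + 2*u > -6)) && (!((15/4)*c > u + 11/4))
The weakest precondition is (!(c + 2*u > -6)) && (!((15/4)*c > u + 11/4)).
Check whether (!(c > -2)) && (!((15/4)*c > 3/4)) && u == -2 implies it.
Every state satisfying the precondition satisfies the weakest precondition: the implication holds.
Answer: valid


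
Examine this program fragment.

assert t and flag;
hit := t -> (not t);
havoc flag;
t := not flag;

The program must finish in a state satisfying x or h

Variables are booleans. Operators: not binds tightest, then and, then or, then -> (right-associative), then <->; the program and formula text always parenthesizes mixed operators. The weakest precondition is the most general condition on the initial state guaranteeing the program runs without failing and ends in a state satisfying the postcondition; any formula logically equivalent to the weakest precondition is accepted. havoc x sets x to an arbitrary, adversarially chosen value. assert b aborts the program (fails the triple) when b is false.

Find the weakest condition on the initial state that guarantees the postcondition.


Working backward. After the program, x or h must hold.
Before t := not flag: x or h
Before havoc flag: x or h
Before hit := t -> (not t): x or h
Before assert t and flag: t and flag and (x or h)
Answer: WP = t and flag and (x or h)


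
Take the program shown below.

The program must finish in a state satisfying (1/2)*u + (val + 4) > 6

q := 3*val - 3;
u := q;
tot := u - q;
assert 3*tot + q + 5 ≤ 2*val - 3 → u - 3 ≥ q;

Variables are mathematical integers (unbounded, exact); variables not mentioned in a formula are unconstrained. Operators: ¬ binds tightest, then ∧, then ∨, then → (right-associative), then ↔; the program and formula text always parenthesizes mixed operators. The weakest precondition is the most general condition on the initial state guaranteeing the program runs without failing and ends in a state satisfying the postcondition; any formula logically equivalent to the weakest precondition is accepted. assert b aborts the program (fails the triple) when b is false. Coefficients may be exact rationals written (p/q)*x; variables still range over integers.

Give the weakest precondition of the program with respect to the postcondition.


Working backward. After the program, the postcondition (1/2)*u + (val + 4) > 6 must hold; in canonical form it is (1/2)*u + val > 2.
Before assert 3*tot + q + 5 ≤ 2*val - 3 → u - 3 ≥ q: (q + 3*tot ≤ 2*val - 8 → u ≥ q + 3) ∧ (1/2)*u + val > 2
Before tot := u - q: (3*u ≤ 2*q + 2*val - 8 → u ≥ q + 3) ∧ (1/2)*u + val > 2
Before u := q: (¬(q ≤ 2*val - 8)) ∧ (1/2)*q + val > 2
Before q := 3*val - 3: (¬(val ≤ -5)) ∧ (5/2)*val > 7/2
Answer: WP = (¬(val ≤ -5)) ∧ (5/2)*val > 7/2


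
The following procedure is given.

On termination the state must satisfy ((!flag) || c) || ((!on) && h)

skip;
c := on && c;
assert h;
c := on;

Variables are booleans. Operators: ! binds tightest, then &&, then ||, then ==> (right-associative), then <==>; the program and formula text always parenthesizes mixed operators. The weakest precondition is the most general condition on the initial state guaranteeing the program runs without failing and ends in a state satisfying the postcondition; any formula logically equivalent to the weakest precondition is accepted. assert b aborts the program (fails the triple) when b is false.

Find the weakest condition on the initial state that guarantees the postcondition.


Working backward. After the program, the postcondition ((!flag) || c) || ((!on) && h) must hold; in canonical form it is (!flag) || c || ((!on) && h).
Before c := on: (!flag) || on || ((!on) && h)
Before assert h: h && ((!flag) || on || ((!on) && h))
Before c := on && c: h && ((!flag) || on || ((!on) && h))
Before skip: h && ((!flag) || on || ((!on) && h))
Answer: WP = h && ((!flag) || on || ((!on) && h))


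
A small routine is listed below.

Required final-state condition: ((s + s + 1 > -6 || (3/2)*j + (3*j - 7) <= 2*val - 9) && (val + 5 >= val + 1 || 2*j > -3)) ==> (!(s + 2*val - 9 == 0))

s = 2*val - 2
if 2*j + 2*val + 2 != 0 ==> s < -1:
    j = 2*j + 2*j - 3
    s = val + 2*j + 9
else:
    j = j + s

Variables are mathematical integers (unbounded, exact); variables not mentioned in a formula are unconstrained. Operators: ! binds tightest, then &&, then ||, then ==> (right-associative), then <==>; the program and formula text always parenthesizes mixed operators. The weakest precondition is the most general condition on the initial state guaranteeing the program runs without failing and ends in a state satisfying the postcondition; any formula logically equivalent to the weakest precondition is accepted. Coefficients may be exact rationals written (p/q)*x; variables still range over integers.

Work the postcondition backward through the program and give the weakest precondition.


Working backward. After the program, the postcondition ((s + s + 1 > -6 || (3/2)*j + (3*j - 7) <= 2*val - 9) && (val + 5 >= val + 1 || 2*j > -3)) ==> (!(s + 2*val - 9 == 0)) must hold; in canonical form it is (2*s > -7 || (9/2)*j <= 2*val - 2) ==> (!(s + 2*val == 9)).
Then branch requires (16*j + 2*val > -13 || 18*j <= 2*val + 23/2) ==> (!(8*j + 3*val == 6)); else branch requires (2*s > -7 || (9/2)*j + (9/2)*s <= 2*val - 2) ==> (!(s + 2*val == 9)).
Before the if: ((2*j + 2*val != -2 ==> s < -1) ==> ((16*j + 2*val > -13 || 18*j <= 2*val + 23/2) ==> (!(8*j + 3*val == 6)))) && ((!(2*j + 2*val != -2 ==> s < -1)) ==> ((2*s > -7 || (9/2)*j + (9/2)*s <= 2*val - 2) ==> (!(s + 2*val == 9))))
Before s := 2*val - 2: ((2*j + 2*val != -2 ==> 2*val < 1) ==> ((16*j + 2*val > -13 || 18*j <= 2*val + 23/2) ==> (!(8*j + 3*val == 6)))) && ((!(2*j + 2*val != -2 ==> 2*val < 1)) ==> ((4*val > -3 || (9/2)*j + 7*val <= 7) ==> (!(4*val == 11))))
Answer: WP = ((2*j + 2*val != -2 ==> 2*val < 1) ==> ((16*j + 2*val > -13 || 18*j <= 2*val + 23/2) ==> (!(8*j + 3*val == 6)))) && ((!(2*j + 2*val != -2 ==> 2*val < 1)) ==> ((4*val > -3 || (9/2)*j + 7*val <= 7) ==> (!(4*val == 11))))


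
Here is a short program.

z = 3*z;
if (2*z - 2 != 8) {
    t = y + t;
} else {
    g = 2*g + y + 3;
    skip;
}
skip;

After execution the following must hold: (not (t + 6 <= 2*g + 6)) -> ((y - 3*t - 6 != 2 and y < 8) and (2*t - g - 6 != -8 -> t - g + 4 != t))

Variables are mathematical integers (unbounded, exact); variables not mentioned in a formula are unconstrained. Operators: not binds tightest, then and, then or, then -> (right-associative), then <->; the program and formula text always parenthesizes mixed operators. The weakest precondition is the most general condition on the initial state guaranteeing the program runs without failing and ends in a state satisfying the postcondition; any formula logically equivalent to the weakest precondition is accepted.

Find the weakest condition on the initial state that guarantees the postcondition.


Working backward. After the program, the postcondition (not (t + 6 <= 2*g + 6)) -> ((y - 3*t - 6 != 2 and y < 8) and (2*t - g - 6 != -8 -> t - g + 4 != t)) must hold; in canonical form it is (not (t <= 2*g)) -> (y != 3*t + 8 and y < 8 and (2*t != g - 2 -> g != 4)).
Before skip: (not (t <= 2*g)) -> (y != 3*t + 8 and y < 8 and (2*t != g - 2 -> g != 4))
Then branch requires (not (t + y <= 2*g)) -> (3*t + 2*y != -8 and y < 8 and (2*t + 2*y != g - 2 -> g != 4)); else branch requires (not (t <= 4*g + 2*y + 6)) -> (y != 3*t + 8 and y < 8 and (2*t != 2*g + y + 1 -> 2*g + y != 1)).
Before the if: (2*z != 10 -> ((not (t + y <= 2*g)) -> (3*t + 2*y != -8 and y < 8 and (2*t + 2*y != g - 2 -> g != 4)))) and ((not (2*z != 10)) -> ((not (t <= 4*g + 2*y + 6)) -> (y != 3*t + 8 and y < 8 and (2*t != 2*g + y + 1 -> 2*g + y != 1))))
Before z := 3*z: (6*z != 10 -> ((not (t + y <= 2*g)) -> (3*t + 2*y != -8 and y < 8 and (2*t + 2*y != g - 2 -> g != 4)))) and ((not (6*z != 10)) -> ((not (t <= 4*g + 2*y + 6)) -> (y != 3*t + 8 and y < 8 and (2*t != 2*g + y + 1 -> 2*g + y != 1))))
Answer: WP = (6*z != 10 -> ((not (t + y <= 2*g)) -> (3*t + 2*y != -8 and y < 8 and (2*t + 2*y != g - 2 -> g != 4)))) and ((not (6*z != 10)) -> ((not (t <= 4*g + 2*y + 6)) -> (y != 3*t + 8 and y < 8 and (2*t != 2*g + y + 1 -> 2*g + y != 1))))


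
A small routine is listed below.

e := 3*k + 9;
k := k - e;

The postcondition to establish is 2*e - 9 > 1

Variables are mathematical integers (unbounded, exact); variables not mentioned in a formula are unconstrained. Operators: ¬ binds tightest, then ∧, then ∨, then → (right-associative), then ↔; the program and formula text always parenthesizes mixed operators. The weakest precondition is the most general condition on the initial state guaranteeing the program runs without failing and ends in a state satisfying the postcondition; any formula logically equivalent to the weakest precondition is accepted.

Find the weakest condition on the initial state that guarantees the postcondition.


Working backward. After the program, the postcondition 2*e - 9 > 1 must hold; in canonical form it is 2*e > 10.
Before k := k - e: 2*e > 10
Before e := 3*k + 9: 6*k > -8
Answer: WP = 6*k > -8


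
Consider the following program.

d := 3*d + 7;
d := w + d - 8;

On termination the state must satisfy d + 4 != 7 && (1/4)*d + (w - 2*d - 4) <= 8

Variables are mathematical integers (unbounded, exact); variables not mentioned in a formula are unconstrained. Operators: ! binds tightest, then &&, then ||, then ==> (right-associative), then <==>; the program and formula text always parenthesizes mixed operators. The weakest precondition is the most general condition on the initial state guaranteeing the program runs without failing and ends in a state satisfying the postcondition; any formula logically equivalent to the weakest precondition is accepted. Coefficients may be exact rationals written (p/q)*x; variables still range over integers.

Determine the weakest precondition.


Working backward. After the program, the postcondition d + 4 != 7 && (1/4)*d + (w - 2*d - 4) <= 8 must hold; in canonical form it is d != 3 && w <= (7/4)*d + 12.
Before d := w + d - 8: d + w != 11 && (7/4)*d + (3/4)*w >= 2
Before d := 3*d + 7: 3*d + w != 4 && (21/4)*d + (3/4)*w >= -41/4
Answer: WP = 3*d + w != 4 && (21/4)*d + (3/4)*w >= -41/4


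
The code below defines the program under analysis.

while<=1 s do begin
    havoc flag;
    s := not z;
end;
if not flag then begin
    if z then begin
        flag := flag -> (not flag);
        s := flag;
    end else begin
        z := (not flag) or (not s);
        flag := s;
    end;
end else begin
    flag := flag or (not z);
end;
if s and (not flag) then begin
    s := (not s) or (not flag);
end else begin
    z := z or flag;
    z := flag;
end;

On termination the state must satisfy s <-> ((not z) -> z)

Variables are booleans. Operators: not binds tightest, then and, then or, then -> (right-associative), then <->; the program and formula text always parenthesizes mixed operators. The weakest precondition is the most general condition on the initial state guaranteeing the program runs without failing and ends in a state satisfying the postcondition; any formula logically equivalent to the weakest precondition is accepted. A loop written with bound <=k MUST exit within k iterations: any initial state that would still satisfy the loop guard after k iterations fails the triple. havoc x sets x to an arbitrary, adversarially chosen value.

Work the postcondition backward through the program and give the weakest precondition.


Working backward. After the program, s <-> ((not z) -> z) must hold.
Then branch requires ((not s) or (not flag)) <-> ((not z) -> z); else branch requires s <-> ((not flag) -> flag).
Before the if: ((s and (not flag)) -> (((not s) or (not flag)) <-> ((not z) -> z))) and ((not (s and (not flag))) -> (s <-> ((not flag) -> flag)))
Then branch requires (z -> ((flag -> (not flag)) <-> ((not (flag -> (not flag))) -> (flag -> (not flag))))) and ((not z) -> (s <-> ((not s) -> s))); else branch requires ((s and (not (flag or (not z)))) -> (((not s) or (not (flag or (not z)))) <-> ((not z) -> z))) and ((not (s and (not (flag or (not z))))) -> (s <-> ((not (flag or (not z))) -> (flag or (not z))))).
Before the if: ((not flag) -> ((z -> ((flag -> (not flag)) <-> ((not (flag -> (not flag))) -> (flag -> (not flag))))) and ((not z) -> (s <-> ((not s) -> s))))) and (flag -> (((s and (not (flag or (not z)))) -> (((not s) or (not (flag or (not z)))) <-> ((not z) -> z))) and ((not (s and (not (flag or (not z))))) -> (s <-> ((not (flag or (not z))) -> (flag or (not z)))))))
Before the loop (bound <=1), unroll the exhaustion recursion (WP_0 = exit-now case; WP_j = one more guarded iteration, up to j = 1):
  WP_0: (not s) and ((not flag) -> ((z -> ((flag -> (not flag)) <-> ((not (flag -> (not flag))) -> (flag -> (not flag))))) and ((not z) -> (s <-> ((not s) -> s))))) and (flag -> (((s and (not (flag or (not z)))) -> (((not s) or (not (flag or (not z)))) <-> ((not z) -> z))) and ((not (s and (not (flag or (not z))))) -> (s <-> ((not (flag or (not z))) -> (flag or (not z)))))))
  WP_1: (not s) and ((not s) -> (((not flag) -> ((z -> ((flag -> (not flag)) <-> ((not (flag -> (not flag))) -> (flag -> (not flag))))) and ((not z) -> (s <-> ((not s) -> s))))) and (flag -> (((s and (not (flag or (not z)))) -> (((not s) or (not (flag or (not z)))) <-> ((not z) -> z))) and ((not (s and (not (flag or (not z))))) -> (s <-> ((not (flag or (not z))) -> (flag or (not z)))))))))
So before the loop: (not s) and ((not s) -> (((not flag) -> ((z -> ((flag -> (not flag)) <-> ((not (flag -> (not flag))) -> (flag -> (not flag))))) and ((not z) -> (s <-> ((not s) -> s))))) and (flag -> (((s and (not (flag or (not z)))) -> (((not s) or (not (flag or (not z)))) <-> ((not z) -> z))) and ((not (s and (not (flag or (not z))))) -> (s <-> ((not (flag or (not z))) -> (flag or (not z)))))))))
Answer: WP = (not s) and ((not s) -> (((not flag) -> ((z -> ((flag -> (not flag)) <-> ((not (flag -> (not flag))) -> (flag -> (not flag))))) and ((not z) -> (s <-> ((not s) -> s))))) and (flag -> (((s and (not (flag or (not z)))) -> (((not s) or (not (flag or (not z)))) <-> ((not z) -> z))) and ((not (s and (not (flag or (not z))))) -> (s <-> ((not (flag or (not z))) -> (flag or (not z)))))))))


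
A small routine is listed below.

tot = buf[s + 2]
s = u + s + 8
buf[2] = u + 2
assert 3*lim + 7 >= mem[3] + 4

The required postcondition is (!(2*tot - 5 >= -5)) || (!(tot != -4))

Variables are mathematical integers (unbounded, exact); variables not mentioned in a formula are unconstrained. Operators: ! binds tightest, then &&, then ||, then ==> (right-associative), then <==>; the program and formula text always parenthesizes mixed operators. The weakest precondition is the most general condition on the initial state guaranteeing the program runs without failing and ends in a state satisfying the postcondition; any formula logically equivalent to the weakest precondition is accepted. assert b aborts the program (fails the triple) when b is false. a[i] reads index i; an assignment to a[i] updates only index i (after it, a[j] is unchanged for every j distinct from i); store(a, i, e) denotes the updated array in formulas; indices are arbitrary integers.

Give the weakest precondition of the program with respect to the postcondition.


Working backward. After the program, the postcondition (!(2*tot - 5 >= -5)) || (!(tot != -4)) must hold; in canonical form it is (!(2*tot >= 0)) || (!(tot != -4)).
Before assert 3*lim + 7 >= mem[3] + 4: 3*lim >= mem[3] - 3 && ((!(2*tot >= 0)) || (!(tot != -4)))
Before buf[2] := u + 2: 3*lim >= mem[3] - 3 && ((!(2*tot >= 0)) || (!(tot != -4)))
Before s := u + s + 8: 3*lim >= mem[3] - 3 && ((!(2*tot >= 0)) || (!(tot != -4)))
Before tot := buf[s + 2]: 3*lim >= mem[3] - 3 && ((!(2*buf[s + 2] >= 0)) || (!(buf[s + 2] != -4)))
Answer: WP = 3*lim >= mem[3] - 3 && ((!(2*buf[s + 2] >= 0)) || (!(buf[s + 2] != -4)))
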